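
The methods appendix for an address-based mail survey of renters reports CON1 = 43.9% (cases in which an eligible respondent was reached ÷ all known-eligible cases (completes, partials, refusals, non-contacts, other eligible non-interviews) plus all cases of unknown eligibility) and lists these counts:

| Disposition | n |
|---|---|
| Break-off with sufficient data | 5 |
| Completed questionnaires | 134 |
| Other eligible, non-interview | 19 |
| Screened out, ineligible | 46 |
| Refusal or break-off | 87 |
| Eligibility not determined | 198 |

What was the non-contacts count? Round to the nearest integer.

Num: 134 + 5 + 87 + 19 = 245
CON1 = 245 / D = 0.439
D = 245 / 0.439 = 558.1
Rest of base = 443
non-contacts = 558.1 − 443 ≈ 115

115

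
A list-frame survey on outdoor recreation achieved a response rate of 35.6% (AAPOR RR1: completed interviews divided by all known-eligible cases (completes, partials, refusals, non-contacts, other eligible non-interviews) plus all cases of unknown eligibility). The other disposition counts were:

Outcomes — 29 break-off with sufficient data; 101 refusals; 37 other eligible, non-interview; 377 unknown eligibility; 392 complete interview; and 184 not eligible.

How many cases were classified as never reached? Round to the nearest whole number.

165

RR1 = 392 / D = 0.356
D = 392 / 0.356 = 1101.1
Other denominator terms total 936
never reached = 1101.1 − 936 ≈ 165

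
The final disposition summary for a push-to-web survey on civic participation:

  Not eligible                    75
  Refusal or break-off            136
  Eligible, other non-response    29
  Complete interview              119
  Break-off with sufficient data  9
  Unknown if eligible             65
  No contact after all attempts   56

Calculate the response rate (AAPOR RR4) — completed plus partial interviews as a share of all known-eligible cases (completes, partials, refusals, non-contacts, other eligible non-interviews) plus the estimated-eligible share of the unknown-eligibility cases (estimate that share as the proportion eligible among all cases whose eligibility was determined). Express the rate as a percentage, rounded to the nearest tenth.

31.8%

Num = 119 + 9 = 128
Eligible (known) = 119 + 9 + 136 + 56 + 29 = 349
e = 349 / (349 + 75) = 349 / 424 = 0.8231
Estimated eligible among unknowns = 0.8231 × 65 = 53.50
Denom = 349 + 53.50 = 402.50
RR4 = 128 / 402.50 = 0.3180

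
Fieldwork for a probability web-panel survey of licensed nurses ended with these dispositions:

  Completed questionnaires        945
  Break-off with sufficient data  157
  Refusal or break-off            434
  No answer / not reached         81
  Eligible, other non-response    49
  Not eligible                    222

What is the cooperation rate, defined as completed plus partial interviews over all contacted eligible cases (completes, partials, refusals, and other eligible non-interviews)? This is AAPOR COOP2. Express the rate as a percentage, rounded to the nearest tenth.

Num: 945 + 157 = 1102
Base: 945 + 157 + 434 + 49 = 1585
COOP2 = 1102 / 1585 = 0.6953

69.5%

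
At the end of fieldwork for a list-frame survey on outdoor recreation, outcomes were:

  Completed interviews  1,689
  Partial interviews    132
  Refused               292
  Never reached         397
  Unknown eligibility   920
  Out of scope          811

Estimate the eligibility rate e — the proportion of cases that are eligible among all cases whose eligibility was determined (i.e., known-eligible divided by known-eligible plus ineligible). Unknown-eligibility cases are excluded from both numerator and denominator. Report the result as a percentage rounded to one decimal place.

Known eligible = 1689 + 132 + 292 + 397 = 2510
e = 2510 / (2510 + 811) = 2510 / 3321 = 0.7558

75.6%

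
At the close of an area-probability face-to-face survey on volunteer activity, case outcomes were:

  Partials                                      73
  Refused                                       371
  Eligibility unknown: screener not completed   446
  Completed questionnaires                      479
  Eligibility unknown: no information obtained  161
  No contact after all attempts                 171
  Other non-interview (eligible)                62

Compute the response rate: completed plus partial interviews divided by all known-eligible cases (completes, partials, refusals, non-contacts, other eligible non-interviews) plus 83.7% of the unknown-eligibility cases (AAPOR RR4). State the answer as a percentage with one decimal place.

33.2%

Eligibility not determined = 446 + 161 = 607
Numerator → 479 + 73 = 552
Determined eligible → 479 + 73 + 371 + 171 + 62 = 1156
e × U → 0.8370 × 607 = 508.06
Denominator → 1156 + 508.06 = 1664.06
RR4 = 552 / 1664.06 = 0.3317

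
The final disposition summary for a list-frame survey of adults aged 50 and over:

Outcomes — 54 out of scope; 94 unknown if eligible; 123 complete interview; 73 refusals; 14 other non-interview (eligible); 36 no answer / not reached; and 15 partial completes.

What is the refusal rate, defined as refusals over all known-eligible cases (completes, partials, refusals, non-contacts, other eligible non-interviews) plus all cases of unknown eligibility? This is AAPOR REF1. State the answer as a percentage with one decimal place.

Numerator → 73
Base → 123 + 15 + 73 + 36 + 14 + 94 = 355
REF1 = 73 / 355 = 0.2056

20.6%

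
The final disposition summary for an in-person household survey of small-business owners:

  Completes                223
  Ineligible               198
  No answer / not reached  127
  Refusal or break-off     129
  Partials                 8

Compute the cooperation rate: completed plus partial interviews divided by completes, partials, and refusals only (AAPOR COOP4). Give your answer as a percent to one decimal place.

Top = 223 + 8 = 231
Denominator = 223 + 8 + 129 = 360
COOP4 = 231 / 360 = 0.6417

64.2%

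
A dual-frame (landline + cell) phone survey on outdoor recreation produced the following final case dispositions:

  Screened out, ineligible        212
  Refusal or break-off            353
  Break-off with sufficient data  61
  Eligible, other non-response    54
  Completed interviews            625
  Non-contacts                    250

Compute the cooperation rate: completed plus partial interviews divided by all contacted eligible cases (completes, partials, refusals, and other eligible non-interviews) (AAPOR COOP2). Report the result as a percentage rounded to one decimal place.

62.8%

Num = 625 + 61 = 686
Denom = 625 + 61 + 353 + 54 = 1093
COOP2 = 686 / 1093 = 0.6276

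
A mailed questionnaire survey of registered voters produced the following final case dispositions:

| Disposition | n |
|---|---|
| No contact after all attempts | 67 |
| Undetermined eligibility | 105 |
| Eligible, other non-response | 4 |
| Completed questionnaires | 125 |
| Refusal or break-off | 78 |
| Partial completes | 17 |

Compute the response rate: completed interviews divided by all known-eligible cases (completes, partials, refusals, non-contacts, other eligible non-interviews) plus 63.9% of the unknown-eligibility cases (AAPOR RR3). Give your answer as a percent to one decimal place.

Num → 125
Known eligible → 125 + 17 + 78 + 67 + 4 = 291
Estimated eligible among unknowns → 0.6390 × 105 = 67.09
Base → 291 + 67.09 = 358.09
RR3 = 125 / 358.09 = 0.3491

34.9%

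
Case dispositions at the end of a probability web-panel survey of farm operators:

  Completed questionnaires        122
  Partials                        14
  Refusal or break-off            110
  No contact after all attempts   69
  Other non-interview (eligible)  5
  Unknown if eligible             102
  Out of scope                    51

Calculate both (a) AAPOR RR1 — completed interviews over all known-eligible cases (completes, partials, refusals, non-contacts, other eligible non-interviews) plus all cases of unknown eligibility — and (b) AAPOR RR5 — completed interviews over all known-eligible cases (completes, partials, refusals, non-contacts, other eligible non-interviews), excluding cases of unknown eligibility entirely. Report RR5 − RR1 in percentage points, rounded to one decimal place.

Top = 122
Base = 122 + 14 + 110 + 69 + 5 + 102 = 422
RR1 = 122 / 422 = 0.2891
Base = 122 + 14 + 110 + 69 + 5 = 320
RR5 = 122 / 320 = 0.3812
Difference = 38.12 − 28.91 = 9.21 percentage points

9.2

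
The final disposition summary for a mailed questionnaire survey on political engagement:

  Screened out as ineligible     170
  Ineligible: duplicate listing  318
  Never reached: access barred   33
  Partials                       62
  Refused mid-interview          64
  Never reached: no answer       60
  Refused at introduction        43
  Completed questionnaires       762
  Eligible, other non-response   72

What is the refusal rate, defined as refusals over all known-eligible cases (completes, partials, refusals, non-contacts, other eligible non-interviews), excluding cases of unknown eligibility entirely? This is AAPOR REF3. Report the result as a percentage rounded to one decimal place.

Refusals = 43 + 64 = 107
No answer / not reached = 60 + 33 = 93
Not eligible = 170 + 318 = 488
Top → 107
Denominator → 762 + 62 + 107 + 93 + 72 = 1096
REF3 = 107 / 1096 = 0.0976

9.8%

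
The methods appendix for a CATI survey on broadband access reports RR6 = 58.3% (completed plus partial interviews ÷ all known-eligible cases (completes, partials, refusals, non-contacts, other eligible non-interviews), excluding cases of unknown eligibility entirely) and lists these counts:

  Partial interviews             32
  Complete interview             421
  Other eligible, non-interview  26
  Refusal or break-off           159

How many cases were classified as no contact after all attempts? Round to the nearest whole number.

Num → 421 + 32 = 453
RR6 = 453 / D = 0.583
D = 453 / 0.583 = 777.0
Other denominator terms total 638
no contact after all attempts = 777.0 − 638 ≈ 139

139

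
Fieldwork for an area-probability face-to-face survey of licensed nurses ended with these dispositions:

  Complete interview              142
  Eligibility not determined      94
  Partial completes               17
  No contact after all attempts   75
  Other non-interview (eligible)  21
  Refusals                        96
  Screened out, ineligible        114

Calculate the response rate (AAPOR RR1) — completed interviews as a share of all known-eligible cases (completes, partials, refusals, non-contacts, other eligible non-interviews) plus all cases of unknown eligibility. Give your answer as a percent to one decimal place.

Top = 142
Base = 142 + 17 + 96 + 75 + 21 + 94 = 445
RR1 = 142 / 445 = 0.3191

31.9%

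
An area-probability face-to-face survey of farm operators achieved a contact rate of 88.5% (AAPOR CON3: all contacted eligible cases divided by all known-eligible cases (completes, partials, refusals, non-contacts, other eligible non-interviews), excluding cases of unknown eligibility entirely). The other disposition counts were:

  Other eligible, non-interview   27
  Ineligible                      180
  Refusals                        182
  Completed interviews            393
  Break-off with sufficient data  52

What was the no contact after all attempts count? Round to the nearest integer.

Top: 393 + 52 + 182 + 27 = 654
CON3 = 654 / D = 0.885
D = 654 / 0.885 = 739.0
Other denominator terms total 654
no contact after all attempts = 739.0 − 654 ≈ 85

85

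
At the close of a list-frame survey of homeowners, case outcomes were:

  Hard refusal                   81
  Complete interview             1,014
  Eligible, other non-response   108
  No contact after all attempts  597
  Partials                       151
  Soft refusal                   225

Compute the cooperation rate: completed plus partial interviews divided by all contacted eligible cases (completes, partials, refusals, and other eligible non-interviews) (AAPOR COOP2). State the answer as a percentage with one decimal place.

Refused = 81 + 225 = 306
Top → 1014 + 151 = 1165
Denominator → 1014 + 151 + 306 + 108 = 1579
COOP2 = 1165 / 1579 = 0.7378

73.8%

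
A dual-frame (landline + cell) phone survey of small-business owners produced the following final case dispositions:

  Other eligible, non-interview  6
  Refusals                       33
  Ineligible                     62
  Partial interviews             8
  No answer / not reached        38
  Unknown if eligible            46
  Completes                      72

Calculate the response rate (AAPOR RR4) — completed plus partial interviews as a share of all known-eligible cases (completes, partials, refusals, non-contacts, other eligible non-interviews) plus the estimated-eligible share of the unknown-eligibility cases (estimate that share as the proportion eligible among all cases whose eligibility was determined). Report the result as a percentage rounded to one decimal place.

42.1%

Numerator = 72 + 8 = 80
Eligible (known) = 72 + 8 + 33 + 38 + 6 = 157
e = 157 / (157 + 62) = 157 / 219 = 0.7169
Estimated eligible among unknowns = 0.7169 × 46 = 32.98
Denominator = 157 + 32.98 = 189.98
RR4 = 80 / 189.98 = 0.4211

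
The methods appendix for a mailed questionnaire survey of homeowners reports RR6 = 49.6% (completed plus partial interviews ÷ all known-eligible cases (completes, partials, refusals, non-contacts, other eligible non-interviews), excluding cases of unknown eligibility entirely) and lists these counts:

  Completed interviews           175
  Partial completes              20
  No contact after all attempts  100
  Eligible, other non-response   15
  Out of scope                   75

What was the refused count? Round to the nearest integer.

Num = 175 + 20 = 195
RR6 = 195 / D = 0.496
D = 195 / 0.496 = 393.1
Remaining denominator categories sum to 310
refused = 393.1 − 310 ≈ 83

83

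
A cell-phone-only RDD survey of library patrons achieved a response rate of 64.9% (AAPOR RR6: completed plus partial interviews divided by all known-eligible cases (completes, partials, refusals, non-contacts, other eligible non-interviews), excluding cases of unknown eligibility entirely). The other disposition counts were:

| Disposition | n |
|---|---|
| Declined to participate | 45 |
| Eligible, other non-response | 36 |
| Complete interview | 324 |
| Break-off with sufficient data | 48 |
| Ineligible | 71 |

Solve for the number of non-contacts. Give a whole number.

Top: 324 + 48 = 372
RR6 = 372 / D = 0.649
D = 372 / 0.649 = 573.2
Remaining denominator categories sum to 453
non-contacts = 573.2 − 453 ≈ 120

120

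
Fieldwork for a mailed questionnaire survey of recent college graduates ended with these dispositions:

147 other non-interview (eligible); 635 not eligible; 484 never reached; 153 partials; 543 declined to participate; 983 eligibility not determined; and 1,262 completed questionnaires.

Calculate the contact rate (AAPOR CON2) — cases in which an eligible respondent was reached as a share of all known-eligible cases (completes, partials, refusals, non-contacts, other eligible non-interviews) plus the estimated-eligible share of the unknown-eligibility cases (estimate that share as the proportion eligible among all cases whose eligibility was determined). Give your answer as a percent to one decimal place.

62.3%

Num = 1262 + 153 + 543 + 147 = 2105
Eligible (known) = 1262 + 153 + 543 + 484 + 147 = 2589
e = 2589 / (2589 + 635) = 2589 / 3224 = 0.8030
Eligible share of unknowns = 0.8030 × 983 = 789.35
Denom = 2589 + 789.35 = 3378.35
CON2 = 2105 / 3378.35 = 0.6231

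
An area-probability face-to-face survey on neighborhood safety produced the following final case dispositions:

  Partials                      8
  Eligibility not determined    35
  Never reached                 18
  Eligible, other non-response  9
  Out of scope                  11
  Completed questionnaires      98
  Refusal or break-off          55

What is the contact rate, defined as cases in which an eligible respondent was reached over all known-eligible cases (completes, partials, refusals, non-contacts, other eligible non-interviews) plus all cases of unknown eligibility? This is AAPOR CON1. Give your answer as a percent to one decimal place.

Top: 98 + 8 + 55 + 9 = 170
Base: 98 + 8 + 55 + 18 + 9 + 35 = 223
CON1 = 170 / 223 = 0.7623

76.2%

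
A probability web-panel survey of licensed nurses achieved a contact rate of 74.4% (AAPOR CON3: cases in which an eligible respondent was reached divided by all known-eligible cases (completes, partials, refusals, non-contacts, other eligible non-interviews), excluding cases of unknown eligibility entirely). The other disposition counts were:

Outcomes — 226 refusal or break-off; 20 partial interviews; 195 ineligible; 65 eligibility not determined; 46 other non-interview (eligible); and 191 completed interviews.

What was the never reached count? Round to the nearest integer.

Top → 191 + 20 + 226 + 46 = 483
CON3 = 483 / D = 0.744
D = 483 / 0.744 = 649.2
Remaining denominator categories sum to 483
never reached = 649.2 − 483 ≈ 166

166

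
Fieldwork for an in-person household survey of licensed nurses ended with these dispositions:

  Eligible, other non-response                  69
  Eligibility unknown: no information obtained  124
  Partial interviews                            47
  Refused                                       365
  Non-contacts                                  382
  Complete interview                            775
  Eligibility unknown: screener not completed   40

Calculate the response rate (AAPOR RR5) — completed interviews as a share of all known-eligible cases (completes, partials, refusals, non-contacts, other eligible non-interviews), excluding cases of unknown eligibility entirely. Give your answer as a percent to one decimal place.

Eligibility not determined = 40 + 124 = 164
Top → 775
Denominator → 775 + 47 + 365 + 382 + 69 = 1638
RR5 = 775 / 1638 = 0.4731

47.3%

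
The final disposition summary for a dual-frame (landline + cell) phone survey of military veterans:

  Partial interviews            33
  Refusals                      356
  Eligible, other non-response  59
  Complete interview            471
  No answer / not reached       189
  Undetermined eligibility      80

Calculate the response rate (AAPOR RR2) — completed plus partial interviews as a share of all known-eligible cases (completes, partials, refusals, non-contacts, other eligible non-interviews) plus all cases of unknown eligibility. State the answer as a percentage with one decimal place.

42.4%

Numerator: 471 + 33 = 504
Denom: 471 + 33 + 356 + 189 + 59 + 80 = 1188
RR2 = 504 / 1188 = 0.4242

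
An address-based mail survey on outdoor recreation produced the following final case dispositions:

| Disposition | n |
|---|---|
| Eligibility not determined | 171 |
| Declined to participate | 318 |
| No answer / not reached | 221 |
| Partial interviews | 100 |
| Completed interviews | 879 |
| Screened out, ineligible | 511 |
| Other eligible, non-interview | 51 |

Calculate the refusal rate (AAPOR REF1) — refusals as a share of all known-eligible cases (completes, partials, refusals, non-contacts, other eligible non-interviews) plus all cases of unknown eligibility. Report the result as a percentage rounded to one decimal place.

Numerator: 318
Denominator: 879 + 100 + 318 + 221 + 51 + 171 = 1740
REF1 = 318 / 1740 = 0.1828

18.3%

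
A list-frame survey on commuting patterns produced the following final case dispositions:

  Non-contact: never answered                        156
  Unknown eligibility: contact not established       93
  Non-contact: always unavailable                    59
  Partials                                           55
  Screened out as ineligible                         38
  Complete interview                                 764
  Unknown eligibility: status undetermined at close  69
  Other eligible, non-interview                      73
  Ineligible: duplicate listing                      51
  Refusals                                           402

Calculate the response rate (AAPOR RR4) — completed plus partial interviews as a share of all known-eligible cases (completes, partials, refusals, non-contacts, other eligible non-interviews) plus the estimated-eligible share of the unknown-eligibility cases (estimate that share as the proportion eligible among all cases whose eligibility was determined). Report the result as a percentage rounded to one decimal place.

49.3%

Never reached = 156 + 59 = 215
Undetermined eligibility = 93 + 69 = 162
Out of scope = 38 + 51 = 89
Numerator: 764 + 55 = 819
Determined eligible: 764 + 55 + 402 + 215 + 73 = 1509
e = 1509 / (1509 + 89) = 1509 / 1598 = 0.9443
e × U: 0.9443 × 162 = 152.98
Denominator: 1509 + 152.98 = 1661.98
RR4 = 819 / 1661.98 = 0.4928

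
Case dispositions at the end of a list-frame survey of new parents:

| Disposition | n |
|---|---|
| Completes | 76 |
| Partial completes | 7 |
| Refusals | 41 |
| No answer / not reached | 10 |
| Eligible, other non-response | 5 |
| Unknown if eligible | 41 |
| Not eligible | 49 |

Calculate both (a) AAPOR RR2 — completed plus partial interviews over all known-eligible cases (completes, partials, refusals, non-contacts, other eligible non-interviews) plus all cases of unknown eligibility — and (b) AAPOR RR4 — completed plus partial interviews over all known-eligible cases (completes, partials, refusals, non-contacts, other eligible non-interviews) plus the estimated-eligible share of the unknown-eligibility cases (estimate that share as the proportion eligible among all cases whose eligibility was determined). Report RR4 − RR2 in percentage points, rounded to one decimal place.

Num = 76 + 7 = 83
Base = 76 + 7 + 41 + 10 + 5 + 41 = 180
RR2 = 83 / 180 = 0.4611
Known eligible = 76 + 7 + 41 + 10 + 5 = 139
e = 139 / (139 + 49) = 139 / 188 = 0.7394
Estimated eligible among unknowns = 0.7394 × 41 = 30.32
Base = 139 + 30.32 = 169.32
RR4 = 83 / 169.32 = 0.4902
Difference = 49.02 − 46.11 = 2.91 percentage points

2.9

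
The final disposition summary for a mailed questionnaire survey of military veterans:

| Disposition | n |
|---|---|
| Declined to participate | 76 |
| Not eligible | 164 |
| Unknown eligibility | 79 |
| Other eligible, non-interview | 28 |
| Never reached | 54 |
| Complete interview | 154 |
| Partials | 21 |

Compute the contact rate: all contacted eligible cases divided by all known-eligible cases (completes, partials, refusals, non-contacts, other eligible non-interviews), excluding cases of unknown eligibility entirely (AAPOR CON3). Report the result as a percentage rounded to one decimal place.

83.8%

Num → 154 + 21 + 76 + 28 = 279
Denominator → 154 + 21 + 76 + 54 + 28 = 333
CON3 = 279 / 333 = 0.8378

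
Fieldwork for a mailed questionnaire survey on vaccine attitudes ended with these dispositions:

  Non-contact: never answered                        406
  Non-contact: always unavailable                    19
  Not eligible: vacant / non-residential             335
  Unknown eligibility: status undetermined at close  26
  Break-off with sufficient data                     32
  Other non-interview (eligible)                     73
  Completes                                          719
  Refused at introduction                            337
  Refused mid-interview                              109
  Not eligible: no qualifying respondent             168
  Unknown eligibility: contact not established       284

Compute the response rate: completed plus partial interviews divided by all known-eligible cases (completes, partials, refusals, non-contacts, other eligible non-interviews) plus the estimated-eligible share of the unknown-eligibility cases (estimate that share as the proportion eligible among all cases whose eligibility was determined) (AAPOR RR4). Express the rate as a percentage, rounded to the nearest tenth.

38.8%

Refusal or break-off = 337 + 109 = 446
No contact after all attempts = 406 + 19 = 425
Unknown eligibility = 284 + 26 = 310
Out of scope = 168 + 335 = 503
Num = 719 + 32 = 751
Known eligible = 719 + 32 + 446 + 425 + 73 = 1695
e = 1695 / (1695 + 503) = 1695 / 2198 = 0.7712
Eligible share of unknowns = 0.7712 × 310 = 239.07
Base = 1695 + 239.07 = 1934.07
RR4 = 751 / 1934.07 = 0.3883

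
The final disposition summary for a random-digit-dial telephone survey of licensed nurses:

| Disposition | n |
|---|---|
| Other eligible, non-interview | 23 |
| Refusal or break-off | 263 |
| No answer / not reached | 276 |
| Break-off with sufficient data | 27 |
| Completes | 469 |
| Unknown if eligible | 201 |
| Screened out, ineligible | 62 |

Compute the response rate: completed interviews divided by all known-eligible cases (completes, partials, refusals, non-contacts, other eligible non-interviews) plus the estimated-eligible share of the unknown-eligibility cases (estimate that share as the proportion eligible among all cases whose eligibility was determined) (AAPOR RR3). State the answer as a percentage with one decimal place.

Top: 469
Determined eligible: 469 + 27 + 263 + 276 + 23 = 1058
e = 1058 / (1058 + 62) = 1058 / 1120 = 0.9446
Estimated eligible among unknowns: 0.9446 × 201 = 189.86
Denom: 1058 + 189.86 = 1247.86
RR3 = 469 / 1247.86 = 0.3758

37.6%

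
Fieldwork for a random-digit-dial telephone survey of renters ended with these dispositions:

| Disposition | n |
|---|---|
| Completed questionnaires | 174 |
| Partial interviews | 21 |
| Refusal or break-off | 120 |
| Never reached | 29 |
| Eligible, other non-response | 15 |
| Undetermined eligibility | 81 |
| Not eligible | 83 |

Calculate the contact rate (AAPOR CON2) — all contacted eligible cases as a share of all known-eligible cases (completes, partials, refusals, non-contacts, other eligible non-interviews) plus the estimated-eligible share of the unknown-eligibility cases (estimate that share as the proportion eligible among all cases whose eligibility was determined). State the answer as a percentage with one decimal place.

Numerator → 174 + 21 + 120 + 15 = 330
Determined eligible → 174 + 21 + 120 + 29 + 15 = 359
e = 359 / (359 + 83) = 359 / 442 = 0.8122
Eligible share of unknowns → 0.8122 × 81 = 65.79
Denominator → 359 + 65.79 = 424.79
CON2 = 330 / 424.79 = 0.7769

77.7%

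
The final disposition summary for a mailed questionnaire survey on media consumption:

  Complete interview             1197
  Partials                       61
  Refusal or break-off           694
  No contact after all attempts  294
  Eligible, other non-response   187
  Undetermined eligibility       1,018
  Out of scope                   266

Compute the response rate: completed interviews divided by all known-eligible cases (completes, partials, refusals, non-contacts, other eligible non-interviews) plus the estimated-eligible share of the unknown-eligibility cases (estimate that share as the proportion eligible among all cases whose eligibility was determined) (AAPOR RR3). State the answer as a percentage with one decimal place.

35.7%

Num → 1197
Eligible (known) → 1197 + 61 + 694 + 294 + 187 = 2433
e = 2433 / (2433 + 266) = 2433 / 2699 = 0.9014
Estimated eligible among unknowns → 0.9014 × 1018 = 917.63
Denom → 2433 + 917.63 = 3350.63
RR3 = 1197 / 3350.63 = 0.3572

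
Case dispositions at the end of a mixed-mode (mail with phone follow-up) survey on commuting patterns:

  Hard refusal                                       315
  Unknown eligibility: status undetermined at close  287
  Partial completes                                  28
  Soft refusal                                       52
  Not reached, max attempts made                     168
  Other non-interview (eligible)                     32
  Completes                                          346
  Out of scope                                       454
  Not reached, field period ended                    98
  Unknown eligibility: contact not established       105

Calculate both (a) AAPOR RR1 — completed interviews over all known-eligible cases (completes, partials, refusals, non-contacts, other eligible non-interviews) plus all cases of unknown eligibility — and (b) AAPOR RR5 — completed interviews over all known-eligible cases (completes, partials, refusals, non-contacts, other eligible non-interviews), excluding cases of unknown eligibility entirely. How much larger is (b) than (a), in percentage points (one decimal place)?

9.1

Refused = 315 + 52 = 367
Non-contacts = 98 + 168 = 266
Unknown eligibility = 105 + 287 = 392
Top → 346
Denom → 346 + 28 + 367 + 266 + 32 + 392 = 1431
RR1 = 346 / 1431 = 0.2418
Denom → 346 + 28 + 367 + 266 + 32 = 1039
RR5 = 346 / 1039 = 0.3330
Difference = 33.30 − 24.18 = 9.12 percentage points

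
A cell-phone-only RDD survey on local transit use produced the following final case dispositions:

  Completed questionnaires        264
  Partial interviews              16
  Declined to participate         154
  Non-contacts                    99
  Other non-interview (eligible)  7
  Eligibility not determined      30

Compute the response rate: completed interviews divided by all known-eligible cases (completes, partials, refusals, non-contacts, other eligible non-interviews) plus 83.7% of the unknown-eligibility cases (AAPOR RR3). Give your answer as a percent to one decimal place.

Top = 264
Eligible (known) = 264 + 16 + 154 + 99 + 7 = 540
Eligible share of unknowns = 0.8370 × 30 = 25.11
Denominator = 540 + 25.11 = 565.11
RR3 = 264 / 565.11 = 0.4672

46.7%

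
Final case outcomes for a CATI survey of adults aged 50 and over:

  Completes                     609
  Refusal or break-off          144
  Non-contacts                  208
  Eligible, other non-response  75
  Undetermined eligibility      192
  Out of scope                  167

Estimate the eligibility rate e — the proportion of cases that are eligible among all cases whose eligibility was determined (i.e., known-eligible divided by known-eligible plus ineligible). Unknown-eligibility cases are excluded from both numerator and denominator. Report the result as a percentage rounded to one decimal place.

Determined eligible: 609 + 144 + 208 + 75 = 1036
e = 1036 / (1036 + 167) = 1036 / 1203 = 0.8612

86.1%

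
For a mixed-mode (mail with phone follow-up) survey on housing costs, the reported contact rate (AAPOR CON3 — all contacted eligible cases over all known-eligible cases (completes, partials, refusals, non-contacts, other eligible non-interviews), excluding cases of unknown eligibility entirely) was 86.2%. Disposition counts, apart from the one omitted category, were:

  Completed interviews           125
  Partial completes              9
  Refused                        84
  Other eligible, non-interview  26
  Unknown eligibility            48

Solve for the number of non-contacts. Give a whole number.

Numerator → 125 + 9 + 84 + 26 = 244
CON3 = 244 / D = 0.862
D = 244 / 0.862 = 283.1
Other denominator terms total 244
non-contacts = 283.1 − 244 ≈ 39

39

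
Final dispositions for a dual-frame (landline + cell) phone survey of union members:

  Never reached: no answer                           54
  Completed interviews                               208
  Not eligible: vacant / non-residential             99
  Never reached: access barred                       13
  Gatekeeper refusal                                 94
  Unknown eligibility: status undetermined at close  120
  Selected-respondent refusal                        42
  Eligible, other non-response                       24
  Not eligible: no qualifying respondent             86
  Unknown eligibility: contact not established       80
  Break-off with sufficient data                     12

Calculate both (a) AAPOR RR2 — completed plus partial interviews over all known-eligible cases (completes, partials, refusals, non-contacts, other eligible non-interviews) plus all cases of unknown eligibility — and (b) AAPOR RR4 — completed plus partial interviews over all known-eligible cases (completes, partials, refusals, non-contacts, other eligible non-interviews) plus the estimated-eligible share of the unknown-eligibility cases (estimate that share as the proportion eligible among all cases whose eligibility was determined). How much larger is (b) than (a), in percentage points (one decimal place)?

3.4

Refused = 94 + 42 = 136
No answer / not reached = 54 + 13 = 67
Unknown eligibility = 80 + 120 = 200
Out of scope = 86 + 99 = 185
Top → 208 + 12 = 220
Denominator → 208 + 12 + 136 + 67 + 24 + 200 = 647
RR2 = 220 / 647 = 0.3400
Known eligible → 208 + 12 + 136 + 67 + 24 = 447
e = 447 / (447 + 185) = 447 / 632 = 0.7073
Estimated eligible among unknowns → 0.7073 × 200 = 141.46
Denominator → 447 + 141.46 = 588.46
RR4 = 220 / 588.46 = 0.3739
Difference = 37.39 − 34.00 = 3.39 percentage points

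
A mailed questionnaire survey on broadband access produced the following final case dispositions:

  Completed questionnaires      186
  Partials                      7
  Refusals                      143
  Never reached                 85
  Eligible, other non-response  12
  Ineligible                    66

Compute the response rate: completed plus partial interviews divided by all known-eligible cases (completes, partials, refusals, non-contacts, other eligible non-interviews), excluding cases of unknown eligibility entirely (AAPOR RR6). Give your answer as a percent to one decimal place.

Num → 186 + 7 = 193
Denom → 186 + 7 + 143 + 85 + 12 = 433
RR6 = 193 / 433 = 0.4457

44.6%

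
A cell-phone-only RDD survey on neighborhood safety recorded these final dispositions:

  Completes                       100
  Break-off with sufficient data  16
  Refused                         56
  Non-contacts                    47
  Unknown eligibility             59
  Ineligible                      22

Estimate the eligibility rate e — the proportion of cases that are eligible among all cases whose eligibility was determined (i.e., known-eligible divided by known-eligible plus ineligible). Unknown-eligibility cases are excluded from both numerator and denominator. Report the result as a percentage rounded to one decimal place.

90.9%

Eligible (known) → 100 + 16 + 56 + 47 = 219
e = 219 / (219 + 22) = 219 / 241 = 0.9087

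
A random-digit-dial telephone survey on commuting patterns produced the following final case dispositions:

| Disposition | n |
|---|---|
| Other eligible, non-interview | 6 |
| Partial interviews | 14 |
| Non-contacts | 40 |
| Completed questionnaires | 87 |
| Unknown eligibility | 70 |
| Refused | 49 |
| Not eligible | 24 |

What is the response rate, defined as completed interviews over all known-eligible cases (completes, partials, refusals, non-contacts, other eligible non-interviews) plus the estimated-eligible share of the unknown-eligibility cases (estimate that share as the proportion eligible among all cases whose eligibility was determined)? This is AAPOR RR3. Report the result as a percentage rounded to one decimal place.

Top = 87
Eligible (known) = 87 + 14 + 49 + 40 + 6 = 196
e = 196 / (196 + 24) = 196 / 220 = 0.8909
e × U = 0.8909 × 70 = 62.36
Base = 196 + 62.36 = 258.36
RR3 = 87 / 258.36 = 0.3367

33.7%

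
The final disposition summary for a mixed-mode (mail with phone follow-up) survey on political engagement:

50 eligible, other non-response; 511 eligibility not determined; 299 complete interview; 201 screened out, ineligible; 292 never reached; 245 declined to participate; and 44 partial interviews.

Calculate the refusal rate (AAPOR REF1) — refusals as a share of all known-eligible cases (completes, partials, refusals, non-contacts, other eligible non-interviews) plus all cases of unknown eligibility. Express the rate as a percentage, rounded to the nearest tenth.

17.0%

Top = 245
Denominator = 299 + 44 + 245 + 292 + 50 + 511 = 1441
REF1 = 245 / 1441 = 0.1700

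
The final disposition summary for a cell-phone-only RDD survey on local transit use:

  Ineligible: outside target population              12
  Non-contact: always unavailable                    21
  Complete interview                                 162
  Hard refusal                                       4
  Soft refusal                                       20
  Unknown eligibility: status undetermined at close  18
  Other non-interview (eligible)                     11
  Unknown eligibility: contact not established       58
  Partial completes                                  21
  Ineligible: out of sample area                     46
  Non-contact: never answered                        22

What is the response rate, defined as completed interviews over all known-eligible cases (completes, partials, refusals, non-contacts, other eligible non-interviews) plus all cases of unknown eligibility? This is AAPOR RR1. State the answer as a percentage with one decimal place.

48.1%

Declined to participate = 4 + 20 = 24
No contact after all attempts = 22 + 21 = 43
Unknown if eligible = 58 + 18 = 76
Ineligible = 12 + 46 = 58
Num: 162
Base: 162 + 21 + 24 + 43 + 11 + 76 = 337
RR1 = 162 / 337 = 0.4807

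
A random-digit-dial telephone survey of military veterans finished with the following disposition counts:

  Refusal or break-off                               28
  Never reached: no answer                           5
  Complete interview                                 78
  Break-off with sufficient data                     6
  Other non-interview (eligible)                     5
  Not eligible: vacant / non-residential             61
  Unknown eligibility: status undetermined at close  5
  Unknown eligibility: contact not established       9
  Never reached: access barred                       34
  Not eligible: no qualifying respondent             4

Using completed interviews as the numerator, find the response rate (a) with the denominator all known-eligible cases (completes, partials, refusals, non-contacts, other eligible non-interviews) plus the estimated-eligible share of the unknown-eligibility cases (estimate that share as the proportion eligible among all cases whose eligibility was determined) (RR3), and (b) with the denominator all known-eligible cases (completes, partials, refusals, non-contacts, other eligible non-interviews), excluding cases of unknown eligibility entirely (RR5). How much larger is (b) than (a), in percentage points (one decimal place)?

3.0

No contact after all attempts = 5 + 34 = 39
Unknown eligibility = 9 + 5 = 14
Not eligible = 4 + 61 = 65
Numerator = 78
Known eligible = 78 + 6 + 28 + 39 + 5 = 156
e = 156 / (156 + 65) = 156 / 221 = 0.7059
Estimated eligible among unknowns = 0.7059 × 14 = 9.88
Base = 156 + 9.88 = 165.88
RR3 = 78 / 165.88 = 0.4702
Base = 78 + 6 + 28 + 39 + 5 = 156
RR5 = 78 / 156 = 0.5000
Difference = 50.00 − 47.02 = 2.98 percentage points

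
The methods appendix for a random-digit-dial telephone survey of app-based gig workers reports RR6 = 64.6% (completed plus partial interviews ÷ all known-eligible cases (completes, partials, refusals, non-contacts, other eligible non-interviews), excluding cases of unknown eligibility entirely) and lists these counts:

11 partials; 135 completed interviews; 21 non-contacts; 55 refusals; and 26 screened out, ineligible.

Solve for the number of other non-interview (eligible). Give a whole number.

Top = 135 + 11 = 146
RR6 = 146 / D = 0.646
D = 146 / 0.646 = 226.0
Other denominator terms total 222
other non-interview (eligible) = 226.0 − 222 ≈ 4

4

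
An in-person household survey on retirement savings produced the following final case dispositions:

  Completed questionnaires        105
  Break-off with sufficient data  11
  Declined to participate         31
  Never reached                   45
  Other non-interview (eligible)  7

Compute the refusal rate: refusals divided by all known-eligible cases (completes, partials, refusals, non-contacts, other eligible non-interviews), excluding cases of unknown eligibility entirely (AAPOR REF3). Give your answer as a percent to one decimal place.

15.6%

Num → 31
Denominator → 105 + 11 + 31 + 45 + 7 = 199
REF3 = 31 / 199 = 0.1558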